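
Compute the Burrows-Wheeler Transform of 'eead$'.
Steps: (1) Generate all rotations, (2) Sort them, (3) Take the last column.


Rotations (sorted):
  0: $eead -> last char: d
  1: ad$ee -> last char: e
  2: d$eea -> last char: a
  3: ead$e -> last char: e
  4: eead$ -> last char: $


BWT = deae$


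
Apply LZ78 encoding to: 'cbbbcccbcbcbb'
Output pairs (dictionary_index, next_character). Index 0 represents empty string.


LZ78 encoding steps:
Dictionary: {0: ''}
Step 1: w='' (idx 0), next='c' -> output (0, 'c'), add 'c' as idx 1
Step 2: w='' (idx 0), next='b' -> output (0, 'b'), add 'b' as idx 2
Step 3: w='b' (idx 2), next='b' -> output (2, 'b'), add 'bb' as idx 3
Step 4: w='c' (idx 1), next='c' -> output (1, 'c'), add 'cc' as idx 4
Step 5: w='c' (idx 1), next='b' -> output (1, 'b'), add 'cb' as idx 5
Step 6: w='cb' (idx 5), next='c' -> output (5, 'c'), add 'cbc' as idx 6
Step 7: w='bb' (idx 3), end of input -> output (3, '')


Encoded: [(0, 'c'), (0, 'b'), (2, 'b'), (1, 'c'), (1, 'b'), (5, 'c'), (3, '')]


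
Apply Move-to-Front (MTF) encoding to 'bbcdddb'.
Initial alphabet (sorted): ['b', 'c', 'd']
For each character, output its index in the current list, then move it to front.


MTF encoding:
'b': index 0 in ['b', 'c', 'd'] -> ['b', 'c', 'd']
'b': index 0 in ['b', 'c', 'd'] -> ['b', 'c', 'd']
'c': index 1 in ['b', 'c', 'd'] -> ['c', 'b', 'd']
'd': index 2 in ['c', 'b', 'd'] -> ['d', 'c', 'b']
'd': index 0 in ['d', 'c', 'b'] -> ['d', 'c', 'b']
'd': index 0 in ['d', 'c', 'b'] -> ['d', 'c', 'b']
'b': index 2 in ['d', 'c', 'b'] -> ['b', 'd', 'c']


Output: [0, 0, 1, 2, 0, 0, 2]


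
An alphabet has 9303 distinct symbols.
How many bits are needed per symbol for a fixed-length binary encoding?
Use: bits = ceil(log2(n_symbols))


log2(9303) = 13.1835
Bracket: 2^13 = 8192 < 9303 <= 2^14 = 16384
So ceil(log2(9303)) = 14

bits = ceil(log2(9303)) = ceil(13.1835) = 14 bits


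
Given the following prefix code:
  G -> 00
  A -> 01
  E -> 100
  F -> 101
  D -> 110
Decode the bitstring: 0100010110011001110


Decoding step by step:
Bits 01 -> A
Bits 00 -> G
Bits 01 -> A
Bits 01 -> A
Bits 100 -> E
Bits 110 -> D
Bits 01 -> A
Bits 110 -> D


Decoded message: AGAAEDAD


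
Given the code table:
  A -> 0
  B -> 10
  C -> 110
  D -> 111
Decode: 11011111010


Decoding:
110 -> C
111 -> D
110 -> C
10 -> B


Result: CDCB


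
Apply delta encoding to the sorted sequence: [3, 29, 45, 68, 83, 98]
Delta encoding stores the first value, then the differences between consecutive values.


First value: 3
Deltas:
  29 - 3 = 26
  45 - 29 = 16
  68 - 45 = 23
  83 - 68 = 15
  98 - 83 = 15


Delta encoded: [3, 26, 16, 23, 15, 15]


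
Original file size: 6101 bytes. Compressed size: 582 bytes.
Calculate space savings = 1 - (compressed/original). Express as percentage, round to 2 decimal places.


ratio = compressed/original = 582/6101 = 0.095394
savings = 1 - ratio = 1 - 0.095394 = 0.904606
as a percentage: 0.904606 * 100 = 90.46%

Space savings = 1 - 582/6101 = 90.46%


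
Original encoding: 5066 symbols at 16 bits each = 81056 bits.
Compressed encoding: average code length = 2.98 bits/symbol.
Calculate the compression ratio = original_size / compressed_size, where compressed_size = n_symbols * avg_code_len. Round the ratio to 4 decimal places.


original_size = n_symbols * orig_bits = 5066 * 16 = 81056 bits
compressed_size = n_symbols * avg_code_len = 5066 * 2.98 = 15096.68 bits
ratio = original_size / compressed_size = 81056 / 15096.68 = 5.3691

Compression ratio = 5.3691


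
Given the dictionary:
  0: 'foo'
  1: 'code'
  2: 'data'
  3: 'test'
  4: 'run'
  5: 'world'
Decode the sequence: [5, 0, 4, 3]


Look up each index in the dictionary:
  5 -> 'world'
  0 -> 'foo'
  4 -> 'run'
  3 -> 'test'

Decoded: "world foo run test"


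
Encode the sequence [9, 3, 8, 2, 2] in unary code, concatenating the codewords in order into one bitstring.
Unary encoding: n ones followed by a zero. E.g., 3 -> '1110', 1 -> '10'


Encode each number as n ones followed by a terminating 0:
  9 -> 1111111110 (10 bits)
  3 -> 1110 (4 bits)
  8 -> 111111110 (9 bits)
  2 -> 110 (3 bits)
  2 -> 110 (3 bits)
Total length = 10 + 4 + 9 + 3 + 3 = 29 bits.

Unary([9, 3, 8, 2, 2]) = 11111111101110111111110110110 (29 bits)


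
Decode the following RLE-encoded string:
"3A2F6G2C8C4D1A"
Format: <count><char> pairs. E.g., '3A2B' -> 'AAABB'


Expanding each <count><char> pair:
  3A -> 'AAA'
  2F -> 'FF'
  6G -> 'GGGGGG'
  2C -> 'CC'
  8C -> 'CCCCCCCC'
  4D -> 'DDDD'
  1A -> 'A'

Decoded = AAAFFGGGGGGCCCCCCCCCCDDDDA


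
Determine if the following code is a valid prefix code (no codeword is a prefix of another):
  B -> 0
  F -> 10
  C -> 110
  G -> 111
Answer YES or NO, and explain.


Checking each pair (does one codeword prefix another?):
  B='0' vs F='10': no prefix
  B='0' vs C='110': no prefix
  B='0' vs G='111': no prefix
  F='10' vs B='0': no prefix
  F='10' vs C='110': no prefix
  F='10' vs G='111': no prefix
  C='110' vs B='0': no prefix
  C='110' vs F='10': no prefix
  C='110' vs G='111': no prefix
  G='111' vs B='0': no prefix
  G='111' vs F='10': no prefix
  G='111' vs C='110': no prefix
No violation found over all pairs.

YES -- this is a valid prefix code. No codeword is a prefix of any other codeword.


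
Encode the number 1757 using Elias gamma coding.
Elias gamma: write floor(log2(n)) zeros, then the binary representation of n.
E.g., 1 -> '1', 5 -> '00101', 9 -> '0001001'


num_bits = floor(log2(1757)) + 1 = 11
leading_zeros = num_bits - 1 = 10
binary(1757) = 11011011101

Elias gamma(1757) = '0000000000' + '11011011101' = 000000000011011011101 (21 bits)


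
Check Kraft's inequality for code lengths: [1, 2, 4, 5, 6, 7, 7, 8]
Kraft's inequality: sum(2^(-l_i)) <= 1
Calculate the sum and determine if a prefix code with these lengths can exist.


Sum = 2^(-1) + 2^(-2) + 2^(-4) + 2^(-5) + 2^(-6) + 2^(-7) + 2^(-7) + 2^(-8)
    = 0.5 + 0.25 + 0.0625 + 0.03125 + 0.015625 + 0.0078125 + 0.0078125 + 0.00390625
    = 225/256 = 0.87890625
Since 0.87890625 <= 1, Kraft's inequality IS satisfied.
A prefix code with these lengths CAN exist.

Kraft sum = 0.87890625. Satisfied.


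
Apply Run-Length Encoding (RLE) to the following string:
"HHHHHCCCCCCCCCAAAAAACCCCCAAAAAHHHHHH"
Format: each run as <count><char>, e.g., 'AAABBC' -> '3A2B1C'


Scanning runs left to right:
  i=0: run of 'H' x 5 -> '5H'
  i=5: run of 'C' x 9 -> '9C'
  i=14: run of 'A' x 6 -> '6A'
  i=20: run of 'C' x 5 -> '5C'
  i=25: run of 'A' x 5 -> '5A'
  i=30: run of 'H' x 6 -> '6H'

RLE = 5H9C6A5C5A6H


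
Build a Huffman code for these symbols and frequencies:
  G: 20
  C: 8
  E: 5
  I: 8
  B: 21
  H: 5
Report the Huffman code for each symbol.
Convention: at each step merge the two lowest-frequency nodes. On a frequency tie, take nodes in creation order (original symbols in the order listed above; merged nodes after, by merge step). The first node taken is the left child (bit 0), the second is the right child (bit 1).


Huffman tree construction:
Step 1: Merge E(5) + H(5) = 10
Step 2: Merge C(8) + I(8) = 16
Step 3: Merge (E+H)(10) + (C+I)(16) = 26
Step 4: Merge G(20) + B(21) = 41
Step 5: Merge ((E+H)+(C+I))(26) + (G+B)(41) = 67
Read each symbol's code off the tree from the root (left child = 0, right child = 1).

Codes:
  G: 10 (length 2)
  C: 010 (length 3)
  E: 000 (length 3)
  I: 011 (length 3)
  B: 11 (length 2)
  H: 001 (length 3)
Average code length: 160/67 = 2.3881 bits/symbol


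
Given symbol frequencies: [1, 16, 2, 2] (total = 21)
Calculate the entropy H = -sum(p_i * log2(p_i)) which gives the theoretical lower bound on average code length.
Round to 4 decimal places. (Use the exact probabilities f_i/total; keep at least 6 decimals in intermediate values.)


Per-symbol terms -p_i * log2(p_i) with p_i = f_i/21:
  p = 1/21 = 0.047619: log2(p) = -4.392317, -p*log2(p) = 0.209158
  p = 16/21 = 0.761905: log2(p) = -0.392317, -p*log2(p) = 0.298909
  p = 2/21 = 0.095238: log2(p) = -3.392317, -p*log2(p) = 0.323078
  p = 2/21 = 0.095238: log2(p) = -3.392317, -p*log2(p) = 0.323078
H = 0.209158 + 0.298909 + 0.323078 + 0.323078 = 1.154223

H = 1.1542 bits/symbol


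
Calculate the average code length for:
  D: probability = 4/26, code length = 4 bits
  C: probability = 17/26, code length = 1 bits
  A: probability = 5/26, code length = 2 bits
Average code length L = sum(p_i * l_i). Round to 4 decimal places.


Weighted contributions p_i * l_i:
  D: (4/26) * 4 = 16/26
  C: (17/26) * 1 = 17/26
  A: (5/26) * 2 = 10/26
Sum = (16 + 17 + 10)/26 = 43/26

L = 43/26 = 1.6538 bits/symbol


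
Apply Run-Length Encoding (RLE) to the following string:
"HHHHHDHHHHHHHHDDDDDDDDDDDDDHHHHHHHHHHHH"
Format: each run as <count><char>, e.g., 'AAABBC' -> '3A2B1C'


Scanning runs left to right:
  i=0: run of 'H' x 5 -> '5H'
  i=5: run of 'D' x 1 -> '1D'
  i=6: run of 'H' x 8 -> '8H'
  i=14: run of 'D' x 13 -> '13D'
  i=27: run of 'H' x 12 -> '12H'

RLE = 5H1D8H13D12H


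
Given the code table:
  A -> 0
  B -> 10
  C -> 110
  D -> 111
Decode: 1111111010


Decoding:
111 -> D
111 -> D
10 -> B
10 -> B


Result: DDBB


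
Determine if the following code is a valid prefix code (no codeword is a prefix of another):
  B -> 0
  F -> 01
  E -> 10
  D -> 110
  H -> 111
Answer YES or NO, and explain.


Checking each pair (does one codeword prefix another?):
  B='0' vs F='01': prefix -- VIOLATION

NO -- this is NOT a valid prefix code. B (0) is a prefix of F (01).


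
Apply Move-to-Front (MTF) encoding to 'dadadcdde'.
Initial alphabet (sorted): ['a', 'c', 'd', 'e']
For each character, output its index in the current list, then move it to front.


MTF encoding:
'd': index 2 in ['a', 'c', 'd', 'e'] -> ['d', 'a', 'c', 'e']
'a': index 1 in ['d', 'a', 'c', 'e'] -> ['a', 'd', 'c', 'e']
'd': index 1 in ['a', 'd', 'c', 'e'] -> ['d', 'a', 'c', 'e']
'a': index 1 in ['d', 'a', 'c', 'e'] -> ['a', 'd', 'c', 'e']
'd': index 1 in ['a', 'd', 'c', 'e'] -> ['d', 'a', 'c', 'e']
'c': index 2 in ['d', 'a', 'c', 'e'] -> ['c', 'd', 'a', 'e']
'd': index 1 in ['c', 'd', 'a', 'e'] -> ['d', 'c', 'a', 'e']
'd': index 0 in ['d', 'c', 'a', 'e'] -> ['d', 'c', 'a', 'e']
'e': index 3 in ['d', 'c', 'a', 'e'] -> ['e', 'd', 'c', 'a']


Output: [2, 1, 1, 1, 1, 2, 1, 0, 3]


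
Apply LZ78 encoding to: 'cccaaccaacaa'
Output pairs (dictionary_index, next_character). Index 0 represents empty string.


LZ78 encoding steps:
Dictionary: {0: ''}
Step 1: w='' (idx 0), next='c' -> output (0, 'c'), add 'c' as idx 1
Step 2: w='c' (idx 1), next='c' -> output (1, 'c'), add 'cc' as idx 2
Step 3: w='' (idx 0), next='a' -> output (0, 'a'), add 'a' as idx 3
Step 4: w='a' (idx 3), next='c' -> output (3, 'c'), add 'ac' as idx 4
Step 5: w='c' (idx 1), next='a' -> output (1, 'a'), add 'ca' as idx 5
Step 6: w='ac' (idx 4), next='a' -> output (4, 'a'), add 'aca' as idx 6
Step 7: w='a' (idx 3), end of input -> output (3, '')


Encoded: [(0, 'c'), (1, 'c'), (0, 'a'), (3, 'c'), (1, 'a'), (4, 'a'), (3, '')]


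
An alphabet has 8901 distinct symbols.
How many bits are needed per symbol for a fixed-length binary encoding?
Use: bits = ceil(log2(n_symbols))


log2(8901) = 13.1198
Bracket: 2^13 = 8192 < 8901 <= 2^14 = 16384
So ceil(log2(8901)) = 14

bits = ceil(log2(8901)) = ceil(13.1198) = 14 bits


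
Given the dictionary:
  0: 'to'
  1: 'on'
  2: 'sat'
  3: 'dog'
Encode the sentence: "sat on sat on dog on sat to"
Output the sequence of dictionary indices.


Look up each word in the dictionary:
  'sat' -> 2
  'on' -> 1
  'sat' -> 2
  'on' -> 1
  'dog' -> 3
  'on' -> 1
  'sat' -> 2
  'to' -> 0

Encoded: [2, 1, 2, 1, 3, 1, 2, 0]


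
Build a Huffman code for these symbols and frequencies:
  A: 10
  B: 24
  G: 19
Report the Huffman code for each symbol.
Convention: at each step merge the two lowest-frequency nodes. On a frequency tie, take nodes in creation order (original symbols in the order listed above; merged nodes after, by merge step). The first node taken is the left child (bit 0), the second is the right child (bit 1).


Huffman tree construction:
Step 1: Merge A(10) + G(19) = 29
Step 2: Merge B(24) + (A+G)(29) = 53
Read each symbol's code off the tree from the root (left child = 0, right child = 1).

Codes:
  A: 10 (length 2)
  B: 0 (length 1)
  G: 11 (length 2)
Average code length: 82/53 = 1.5472 bits/symbol


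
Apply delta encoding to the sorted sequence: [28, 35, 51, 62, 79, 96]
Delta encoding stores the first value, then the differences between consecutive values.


First value: 28
Deltas:
  35 - 28 = 7
  51 - 35 = 16
  62 - 51 = 11
  79 - 62 = 17
  96 - 79 = 17


Delta encoded: [28, 7, 16, 11, 17, 17]


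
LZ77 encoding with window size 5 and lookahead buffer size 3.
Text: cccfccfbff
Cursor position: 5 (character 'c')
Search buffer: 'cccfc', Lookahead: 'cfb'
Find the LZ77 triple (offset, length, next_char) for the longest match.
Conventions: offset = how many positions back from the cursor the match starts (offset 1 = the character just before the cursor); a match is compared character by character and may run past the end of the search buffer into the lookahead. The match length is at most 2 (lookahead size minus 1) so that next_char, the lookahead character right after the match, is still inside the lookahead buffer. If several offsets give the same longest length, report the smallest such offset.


Try each offset into the search buffer:
  offset=1 (pos 4, char 'c'): match length 1
  offset=2 (pos 3, char 'f'): match length 0
  offset=3 (pos 2, char 'c'): match length 2
  offset=4 (pos 1, char 'c'): match length 1
  offset=5 (pos 0, char 'c'): match length 1
Longest match has length 2 at offset 3.
next_char = character at position 5 + 2 = 7 -> 'b'

Best match: offset=3, length=2 (matching 'cf' starting at position 2)
LZ77 triple: (3, 2, 'b')


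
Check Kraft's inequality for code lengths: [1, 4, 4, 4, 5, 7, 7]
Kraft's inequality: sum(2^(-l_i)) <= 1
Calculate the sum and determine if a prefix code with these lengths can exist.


Sum = 2^(-1) + 2^(-4) + 2^(-4) + 2^(-4) + 2^(-5) + 2^(-7) + 2^(-7)
    = 0.5 + 0.0625 + 0.0625 + 0.0625 + 0.03125 + 0.0078125 + 0.0078125
    = 94/128 = 0.734375
Since 0.734375 <= 1, Kraft's inequality IS satisfied.
A prefix code with these lengths CAN exist.

Kraft sum = 0.734375. Satisfied.


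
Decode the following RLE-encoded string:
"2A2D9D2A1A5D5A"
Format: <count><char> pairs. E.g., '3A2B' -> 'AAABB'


Expanding each <count><char> pair:
  2A -> 'AA'
  2D -> 'DD'
  9D -> 'DDDDDDDDD'
  2A -> 'AA'
  1A -> 'A'
  5D -> 'DDDDD'
  5A -> 'AAAAA'

Decoded = AADDDDDDDDDDDAAADDDDDAAAAA


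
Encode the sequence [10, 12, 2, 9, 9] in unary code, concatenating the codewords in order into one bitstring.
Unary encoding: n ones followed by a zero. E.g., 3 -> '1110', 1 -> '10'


Encode each number as n ones followed by a terminating 0:
  10 -> 11111111110 (11 bits)
  12 -> 1111111111110 (13 bits)
  2 -> 110 (3 bits)
  9 -> 1111111110 (10 bits)
  9 -> 1111111110 (10 bits)
Total length = 11 + 13 + 3 + 10 + 10 = 47 bits.

Unary([10, 12, 2, 9, 9]) = 11111111110111111111111011011111111101111111110 (47 bits)


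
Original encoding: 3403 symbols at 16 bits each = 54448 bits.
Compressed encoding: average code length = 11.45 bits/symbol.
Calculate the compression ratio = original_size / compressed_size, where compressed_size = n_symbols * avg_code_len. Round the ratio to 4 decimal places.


original_size = n_symbols * orig_bits = 3403 * 16 = 54448 bits
compressed_size = n_symbols * avg_code_len = 3403 * 11.45 = 38964.35 bits
ratio = original_size / compressed_size = 54448 / 38964.35 = 1.3974

Compression ratio = 1.3974


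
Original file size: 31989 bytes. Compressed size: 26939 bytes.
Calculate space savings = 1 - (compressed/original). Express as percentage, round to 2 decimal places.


ratio = compressed/original = 26939/31989 = 0.842133
savings = 1 - ratio = 1 - 0.842133 = 0.157867
as a percentage: 0.157867 * 100 = 15.79%

Space savings = 1 - 26939/31989 = 15.79%


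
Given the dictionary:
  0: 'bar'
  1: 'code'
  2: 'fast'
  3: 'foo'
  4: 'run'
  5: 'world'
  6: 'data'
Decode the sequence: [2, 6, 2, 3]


Look up each index in the dictionary:
  2 -> 'fast'
  6 -> 'data'
  2 -> 'fast'
  3 -> 'foo'

Decoded: "fast data fast foo"


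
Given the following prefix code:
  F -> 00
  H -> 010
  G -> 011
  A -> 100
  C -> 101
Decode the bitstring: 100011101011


Decoding step by step:
Bits 100 -> A
Bits 011 -> G
Bits 101 -> C
Bits 011 -> G


Decoded message: AGCG


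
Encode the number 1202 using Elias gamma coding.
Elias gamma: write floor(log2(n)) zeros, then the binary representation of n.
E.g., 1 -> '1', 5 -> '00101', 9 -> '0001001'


num_bits = floor(log2(1202)) + 1 = 11
leading_zeros = num_bits - 1 = 10
binary(1202) = 10010110010

Elias gamma(1202) = '0000000000' + '10010110010' = 000000000010010110010 (21 bits)


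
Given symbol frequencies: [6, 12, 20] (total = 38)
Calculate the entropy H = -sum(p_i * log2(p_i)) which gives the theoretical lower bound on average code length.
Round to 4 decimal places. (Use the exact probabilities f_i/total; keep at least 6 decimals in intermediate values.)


Per-symbol terms -p_i * log2(p_i) with p_i = f_i/38:
  p = 6/38 = 0.157895: log2(p) = -2.662965, -p*log2(p) = 0.420468
  p = 12/38 = 0.315789: log2(p) = -1.662965, -p*log2(p) = 0.525147
  p = 20/38 = 0.526316: log2(p) = -0.925999, -p*log2(p) = 0.487368
H = 0.420468 + 0.525147 + 0.487368 = 1.432983

H = 1.433 bits/symbol


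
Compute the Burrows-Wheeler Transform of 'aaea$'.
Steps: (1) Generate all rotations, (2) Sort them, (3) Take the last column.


Rotations (sorted):
  0: $aaea -> last char: a
  1: a$aae -> last char: e
  2: aaea$ -> last char: $
  3: aea$a -> last char: a
  4: ea$aa -> last char: a


BWT = ae$aa


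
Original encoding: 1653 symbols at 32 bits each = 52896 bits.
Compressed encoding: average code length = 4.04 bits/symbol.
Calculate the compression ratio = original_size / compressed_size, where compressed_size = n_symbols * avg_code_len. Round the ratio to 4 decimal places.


original_size = n_symbols * orig_bits = 1653 * 32 = 52896 bits
compressed_size = n_symbols * avg_code_len = 1653 * 4.04 = 6678.12 bits
ratio = original_size / compressed_size = 52896 / 6678.12 = 7.9208

Compression ratio = 7.9208


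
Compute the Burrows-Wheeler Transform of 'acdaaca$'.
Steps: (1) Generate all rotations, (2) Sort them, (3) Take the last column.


Rotations (sorted):
  0: $acdaaca -> last char: a
  1: a$acdaac -> last char: c
  2: aaca$acd -> last char: d
  3: aca$acda -> last char: a
  4: acdaaca$ -> last char: $
  5: ca$acdaa -> last char: a
  6: cdaaca$a -> last char: a
  7: daaca$ac -> last char: c


BWT = acda$aac


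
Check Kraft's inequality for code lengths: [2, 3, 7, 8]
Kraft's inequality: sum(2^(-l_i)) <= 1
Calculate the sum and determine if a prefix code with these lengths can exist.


Sum = 2^(-2) + 2^(-3) + 2^(-7) + 2^(-8)
    = 0.25 + 0.125 + 0.0078125 + 0.00390625
    = 99/256 = 0.38671875
Since 0.38671875 <= 1, Kraft's inequality IS satisfied.
A prefix code with these lengths CAN exist.

Kraft sum = 0.38671875. Satisfied.


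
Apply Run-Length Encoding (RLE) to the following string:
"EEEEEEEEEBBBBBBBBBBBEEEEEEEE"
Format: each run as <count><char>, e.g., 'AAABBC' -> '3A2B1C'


Scanning runs left to right:
  i=0: run of 'E' x 9 -> '9E'
  i=9: run of 'B' x 11 -> '11B'
  i=20: run of 'E' x 8 -> '8E'

RLE = 9E11B8E


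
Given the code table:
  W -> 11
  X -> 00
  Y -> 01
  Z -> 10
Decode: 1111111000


Decoding:
11 -> W
11 -> W
11 -> W
10 -> Z
00 -> X


Result: WWWZX


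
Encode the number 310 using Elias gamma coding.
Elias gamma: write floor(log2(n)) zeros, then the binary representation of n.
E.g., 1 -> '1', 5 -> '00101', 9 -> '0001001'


num_bits = floor(log2(310)) + 1 = 9
leading_zeros = num_bits - 1 = 8
binary(310) = 100110110

Elias gamma(310) = '00000000' + '100110110' = 00000000100110110 (17 bits)


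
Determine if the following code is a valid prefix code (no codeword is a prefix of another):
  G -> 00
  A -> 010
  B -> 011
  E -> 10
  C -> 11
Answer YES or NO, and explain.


Checking each pair (does one codeword prefix another?):
  G='00' vs A='010': no prefix
  G='00' vs B='011': no prefix
  G='00' vs E='10': no prefix
  G='00' vs C='11': no prefix
  A='010' vs G='00': no prefix
  A='010' vs B='011': no prefix
  A='010' vs E='10': no prefix
  A='010' vs C='11': no prefix
  B='011' vs G='00': no prefix
  B='011' vs A='010': no prefix
  B='011' vs E='10': no prefix
  B='011' vs C='11': no prefix
  E='10' vs G='00': no prefix
  E='10' vs A='010': no prefix
  E='10' vs B='011': no prefix
  E='10' vs C='11': no prefix
  C='11' vs G='00': no prefix
  C='11' vs A='010': no prefix
  C='11' vs B='011': no prefix
  C='11' vs E='10': no prefix
No violation found over all pairs.

YES -- this is a valid prefix code. No codeword is a prefix of any other codeword.


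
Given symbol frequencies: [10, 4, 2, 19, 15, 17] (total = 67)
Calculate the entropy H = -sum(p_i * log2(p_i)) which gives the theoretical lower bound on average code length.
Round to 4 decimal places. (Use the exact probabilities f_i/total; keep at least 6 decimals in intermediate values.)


Per-symbol terms -p_i * log2(p_i) with p_i = f_i/67:
  p = 10/67 = 0.149254: log2(p) = -2.744161, -p*log2(p) = 0.409576
  p = 4/67 = 0.059701: log2(p) = -4.066089, -p*log2(p) = 0.242752
  p = 2/67 = 0.029851: log2(p) = -5.066089, -p*log2(p) = 0.151227
  p = 19/67 = 0.283582: log2(p) = -1.818162, -p*log2(p) = 0.515598
  p = 15/67 = 0.223881: log2(p) = -2.159199, -p*log2(p) = 0.483403
  p = 17/67 = 0.253731: log2(p) = -1.978626, -p*log2(p) = 0.502040
H = 0.409576 + 0.242752 + 0.151227 + 0.515598 + 0.483403 + 0.502040 = 2.304596

H = 2.3046 bits/symbol


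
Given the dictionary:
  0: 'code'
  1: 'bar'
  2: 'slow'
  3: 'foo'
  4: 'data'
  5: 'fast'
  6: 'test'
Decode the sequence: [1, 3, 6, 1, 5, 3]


Look up each index in the dictionary:
  1 -> 'bar'
  3 -> 'foo'
  6 -> 'test'
  1 -> 'bar'
  5 -> 'fast'
  3 -> 'foo'

Decoded: "bar foo test bar fast foo"


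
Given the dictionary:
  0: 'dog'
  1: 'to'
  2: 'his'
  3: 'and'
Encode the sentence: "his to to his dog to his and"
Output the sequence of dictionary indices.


Look up each word in the dictionary:
  'his' -> 2
  'to' -> 1
  'to' -> 1
  'his' -> 2
  'dog' -> 0
  'to' -> 1
  'his' -> 2
  'and' -> 3

Encoded: [2, 1, 1, 2, 0, 1, 2, 3]


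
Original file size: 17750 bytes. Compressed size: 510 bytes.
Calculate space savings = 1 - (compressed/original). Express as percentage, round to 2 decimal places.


ratio = compressed/original = 510/17750 = 0.028732
savings = 1 - ratio = 1 - 0.028732 = 0.971268
as a percentage: 0.971268 * 100 = 97.13%

Space savings = 1 - 510/17750 = 97.13%


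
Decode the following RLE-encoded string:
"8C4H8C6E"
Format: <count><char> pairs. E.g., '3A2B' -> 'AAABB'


Expanding each <count><char> pair:
  8C -> 'CCCCCCCC'
  4H -> 'HHHH'
  8C -> 'CCCCCCCC'
  6E -> 'EEEEEE'

Decoded = CCCCCCCCHHHHCCCCCCCCEEEEEE


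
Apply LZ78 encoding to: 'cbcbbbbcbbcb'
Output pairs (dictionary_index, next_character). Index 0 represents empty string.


LZ78 encoding steps:
Dictionary: {0: ''}
Step 1: w='' (idx 0), next='c' -> output (0, 'c'), add 'c' as idx 1
Step 2: w='' (idx 0), next='b' -> output (0, 'b'), add 'b' as idx 2
Step 3: w='c' (idx 1), next='b' -> output (1, 'b'), add 'cb' as idx 3
Step 4: w='b' (idx 2), next='b' -> output (2, 'b'), add 'bb' as idx 4
Step 5: w='b' (idx 2), next='c' -> output (2, 'c'), add 'bc' as idx 5
Step 6: w='bb' (idx 4), next='c' -> output (4, 'c'), add 'bbc' as idx 6
Step 7: w='b' (idx 2), end of input -> output (2, '')


Encoded: [(0, 'c'), (0, 'b'), (1, 'b'), (2, 'b'), (2, 'c'), (4, 'c'), (2, '')]


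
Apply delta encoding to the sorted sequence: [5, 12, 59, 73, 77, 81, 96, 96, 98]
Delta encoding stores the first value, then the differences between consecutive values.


First value: 5
Deltas:
  12 - 5 = 7
  59 - 12 = 47
  73 - 59 = 14
  77 - 73 = 4
  81 - 77 = 4
  96 - 81 = 15
  96 - 96 = 0
  98 - 96 = 2


Delta encoded: [5, 7, 47, 14, 4, 4, 15, 0, 2]


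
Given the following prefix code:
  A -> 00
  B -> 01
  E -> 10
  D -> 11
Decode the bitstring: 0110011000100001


Decoding step by step:
Bits 01 -> B
Bits 10 -> E
Bits 01 -> B
Bits 10 -> E
Bits 00 -> A
Bits 10 -> E
Bits 00 -> A
Bits 01 -> B


Decoded message: BEBEAEAB


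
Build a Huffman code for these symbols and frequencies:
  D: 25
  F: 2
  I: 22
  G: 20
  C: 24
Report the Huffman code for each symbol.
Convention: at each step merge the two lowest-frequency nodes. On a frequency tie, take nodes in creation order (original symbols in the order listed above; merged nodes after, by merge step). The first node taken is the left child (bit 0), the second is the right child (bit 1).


Huffman tree construction:
Step 1: Merge F(2) + G(20) = 22
Step 2: Merge I(22) + (F+G)(22) = 44
Step 3: Merge C(24) + D(25) = 49
Step 4: Merge (I+(F+G))(44) + (C+D)(49) = 93
Read each symbol's code off the tree from the root (left child = 0, right child = 1).

Codes:
  D: 11 (length 2)
  F: 010 (length 3)
  I: 00 (length 2)
  G: 011 (length 3)
  C: 10 (length 2)
Average code length: 208/93 = 2.2366 bits/symbol


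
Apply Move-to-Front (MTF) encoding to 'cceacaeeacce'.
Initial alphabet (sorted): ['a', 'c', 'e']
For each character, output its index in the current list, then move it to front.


MTF encoding:
'c': index 1 in ['a', 'c', 'e'] -> ['c', 'a', 'e']
'c': index 0 in ['c', 'a', 'e'] -> ['c', 'a', 'e']
'e': index 2 in ['c', 'a', 'e'] -> ['e', 'c', 'a']
'a': index 2 in ['e', 'c', 'a'] -> ['a', 'e', 'c']
'c': index 2 in ['a', 'e', 'c'] -> ['c', 'a', 'e']
'a': index 1 in ['c', 'a', 'e'] -> ['a', 'c', 'e']
'e': index 2 in ['a', 'c', 'e'] -> ['e', 'a', 'c']
'e': index 0 in ['e', 'a', 'c'] -> ['e', 'a', 'c']
'a': index 1 in ['e', 'a', 'c'] -> ['a', 'e', 'c']
'c': index 2 in ['a', 'e', 'c'] -> ['c', 'a', 'e']
'c': index 0 in ['c', 'a', 'e'] -> ['c', 'a', 'e']
'e': index 2 in ['c', 'a', 'e'] -> ['e', 'c', 'a']


Output: [1, 0, 2, 2, 2, 1, 2, 0, 1, 2, 0, 2]


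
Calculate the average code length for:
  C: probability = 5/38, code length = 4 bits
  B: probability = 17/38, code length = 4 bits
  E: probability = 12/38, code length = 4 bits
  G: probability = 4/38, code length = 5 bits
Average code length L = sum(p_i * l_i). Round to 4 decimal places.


Weighted contributions p_i * l_i:
  C: (5/38) * 4 = 20/38
  B: (17/38) * 4 = 68/38
  E: (12/38) * 4 = 48/38
  G: (4/38) * 5 = 20/38
Sum = (20 + 68 + 48 + 20)/38 = 156/38

L = 156/38 = 4.1053 bits/symbol


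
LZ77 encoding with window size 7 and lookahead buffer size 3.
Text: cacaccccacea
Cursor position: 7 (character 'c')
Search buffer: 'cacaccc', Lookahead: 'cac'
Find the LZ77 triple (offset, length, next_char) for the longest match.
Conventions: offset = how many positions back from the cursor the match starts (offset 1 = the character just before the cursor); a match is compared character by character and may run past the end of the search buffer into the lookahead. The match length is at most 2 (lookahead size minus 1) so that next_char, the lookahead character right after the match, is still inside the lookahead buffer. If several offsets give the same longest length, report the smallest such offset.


Try each offset into the search buffer:
  offset=1 (pos 6, char 'c'): match length 1
  offset=2 (pos 5, char 'c'): match length 1
  offset=3 (pos 4, char 'c'): match length 1
  offset=4 (pos 3, char 'a'): match length 0
  offset=5 (pos 2, char 'c'): match length 2
  offset=6 (pos 1, char 'a'): match length 0
  offset=7 (pos 0, char 'c'): match length 2
Longest match has length 2, found at offsets 5, 7; take the smallest, offset 5.
next_char = character at position 7 + 2 = 9 -> 'c'

Best match: offset=5, length=2 (matching 'ca' starting at position 2)
LZ77 triple: (5, 2, 'c')


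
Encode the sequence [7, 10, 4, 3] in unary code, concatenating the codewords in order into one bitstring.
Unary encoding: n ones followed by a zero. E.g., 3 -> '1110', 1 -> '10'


Encode each number as n ones followed by a terminating 0:
  7 -> 11111110 (8 bits)
  10 -> 11111111110 (11 bits)
  4 -> 11110 (5 bits)
  3 -> 1110 (4 bits)
Total length = 8 + 11 + 5 + 4 = 28 bits.

Unary([7, 10, 4, 3]) = 1111111011111111110111101110 (28 bits)


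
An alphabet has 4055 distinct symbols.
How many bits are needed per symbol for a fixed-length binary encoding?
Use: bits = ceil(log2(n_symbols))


log2(4055) = 11.9855
Bracket: 2^11 = 2048 < 4055 <= 2^12 = 4096
So ceil(log2(4055)) = 12

bits = ceil(log2(4055)) = ceil(11.9855) = 12 bits


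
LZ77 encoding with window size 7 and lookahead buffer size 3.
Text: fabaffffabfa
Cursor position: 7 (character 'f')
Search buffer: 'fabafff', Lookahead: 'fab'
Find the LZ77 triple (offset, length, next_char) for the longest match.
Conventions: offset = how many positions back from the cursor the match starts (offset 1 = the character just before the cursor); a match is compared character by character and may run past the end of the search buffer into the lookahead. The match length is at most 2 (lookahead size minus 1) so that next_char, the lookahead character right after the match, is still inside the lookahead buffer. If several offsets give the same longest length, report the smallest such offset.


Try each offset into the search buffer:
  offset=1 (pos 6, char 'f'): match length 1
  offset=2 (pos 5, char 'f'): match length 1
  offset=3 (pos 4, char 'f'): match length 1
  offset=4 (pos 3, char 'a'): match length 0
  offset=5 (pos 2, char 'b'): match length 0
  offset=6 (pos 1, char 'a'): match length 0
  offset=7 (pos 0, char 'f'): match length 2
Longest match has length 2 at offset 7.
next_char = character at position 7 + 2 = 9 -> 'b'

Best match: offset=7, length=2 (matching 'fa' starting at position 0)
LZ77 triple: (7, 2, 'b')


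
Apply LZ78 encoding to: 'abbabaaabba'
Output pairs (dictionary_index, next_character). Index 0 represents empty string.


LZ78 encoding steps:
Dictionary: {0: ''}
Step 1: w='' (idx 0), next='a' -> output (0, 'a'), add 'a' as idx 1
Step 2: w='' (idx 0), next='b' -> output (0, 'b'), add 'b' as idx 2
Step 3: w='b' (idx 2), next='a' -> output (2, 'a'), add 'ba' as idx 3
Step 4: w='ba' (idx 3), next='a' -> output (3, 'a'), add 'baa' as idx 4
Step 5: w='a' (idx 1), next='b' -> output (1, 'b'), add 'ab' as idx 5
Step 6: w='ba' (idx 3), end of input -> output (3, '')


Encoded: [(0, 'a'), (0, 'b'), (2, 'a'), (3, 'a'), (1, 'b'), (3, '')]


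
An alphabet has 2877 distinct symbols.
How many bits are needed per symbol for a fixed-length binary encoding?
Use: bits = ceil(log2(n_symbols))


log2(2877) = 11.4903
Bracket: 2^11 = 2048 < 2877 <= 2^12 = 4096
So ceil(log2(2877)) = 12

bits = ceil(log2(2877)) = ceil(11.4903) = 12 bits


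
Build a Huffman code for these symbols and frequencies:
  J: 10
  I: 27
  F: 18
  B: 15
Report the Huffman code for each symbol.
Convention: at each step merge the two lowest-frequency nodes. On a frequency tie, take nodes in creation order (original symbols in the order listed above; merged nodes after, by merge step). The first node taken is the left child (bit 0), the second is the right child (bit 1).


Huffman tree construction:
Step 1: Merge J(10) + B(15) = 25
Step 2: Merge F(18) + (J+B)(25) = 43
Step 3: Merge I(27) + (F+(J+B))(43) = 70
Read each symbol's code off the tree from the root (left child = 0, right child = 1).

Codes:
  J: 110 (length 3)
  I: 0 (length 1)
  F: 10 (length 2)
  B: 111 (length 3)
Average code length: 138/70 = 1.9714 bits/symbol


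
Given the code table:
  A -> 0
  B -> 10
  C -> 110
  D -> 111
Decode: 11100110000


Decoding:
111 -> D
0 -> A
0 -> A
110 -> C
0 -> A
0 -> A
0 -> A


Result: DAACAAA


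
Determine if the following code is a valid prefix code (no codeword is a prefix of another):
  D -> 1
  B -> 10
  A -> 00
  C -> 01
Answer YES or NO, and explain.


Checking each pair (does one codeword prefix another?):
  D='1' vs B='10': prefix -- VIOLATION

NO -- this is NOT a valid prefix code. D (1) is a prefix of B (10).


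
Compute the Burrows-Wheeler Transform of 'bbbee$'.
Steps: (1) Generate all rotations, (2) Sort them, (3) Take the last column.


Rotations (sorted):
  0: $bbbee -> last char: e
  1: bbbee$ -> last char: $
  2: bbee$b -> last char: b
  3: bee$bb -> last char: b
  4: e$bbbe -> last char: e
  5: ee$bbb -> last char: b


BWT = e$bbeb


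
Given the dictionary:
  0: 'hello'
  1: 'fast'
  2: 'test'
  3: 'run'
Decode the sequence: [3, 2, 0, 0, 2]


Look up each index in the dictionary:
  3 -> 'run'
  2 -> 'test'
  0 -> 'hello'
  0 -> 'hello'
  2 -> 'test'

Decoded: "run test hello hello test"


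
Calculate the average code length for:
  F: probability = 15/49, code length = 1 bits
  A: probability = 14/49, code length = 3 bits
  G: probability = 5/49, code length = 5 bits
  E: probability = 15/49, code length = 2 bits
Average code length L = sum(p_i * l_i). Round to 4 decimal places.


Weighted contributions p_i * l_i:
  F: (15/49) * 1 = 15/49
  A: (14/49) * 3 = 42/49
  G: (5/49) * 5 = 25/49
  E: (15/49) * 2 = 30/49
Sum = (15 + 42 + 25 + 30)/49 = 112/49

L = 112/49 = 2.2857 bits/symbol


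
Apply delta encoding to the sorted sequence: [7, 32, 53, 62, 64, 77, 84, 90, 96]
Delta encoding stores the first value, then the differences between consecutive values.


First value: 7
Deltas:
  32 - 7 = 25
  53 - 32 = 21
  62 - 53 = 9
  64 - 62 = 2
  77 - 64 = 13
  84 - 77 = 7
  90 - 84 = 6
  96 - 90 = 6


Delta encoded: [7, 25, 21, 9, 2, 13, 7, 6, 6]


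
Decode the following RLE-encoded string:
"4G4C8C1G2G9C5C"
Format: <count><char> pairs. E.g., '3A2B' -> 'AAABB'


Expanding each <count><char> pair:
  4G -> 'GGGG'
  4C -> 'CCCC'
  8C -> 'CCCCCCCC'
  1G -> 'G'
  2G -> 'GG'
  9C -> 'CCCCCCCCC'
  5C -> 'CCCCC'

Decoded = GGGGCCCCCCCCCCCCGGGCCCCCCCCCCCCCC


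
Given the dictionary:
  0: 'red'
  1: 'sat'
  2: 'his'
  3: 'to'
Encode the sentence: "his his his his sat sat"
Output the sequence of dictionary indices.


Look up each word in the dictionary:
  'his' -> 2
  'his' -> 2
  'his' -> 2
  'his' -> 2
  'sat' -> 1
  'sat' -> 1

Encoded: [2, 2, 2, 2, 1, 1]


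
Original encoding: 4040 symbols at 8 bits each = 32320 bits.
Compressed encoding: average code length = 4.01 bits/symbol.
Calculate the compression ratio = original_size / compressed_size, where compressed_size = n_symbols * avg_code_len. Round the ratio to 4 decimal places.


original_size = n_symbols * orig_bits = 4040 * 8 = 32320 bits
compressed_size = n_symbols * avg_code_len = 4040 * 4.01 = 16200.4 bits
ratio = original_size / compressed_size = 32320 / 16200.4 = 1.995

Compression ratio = 1.995


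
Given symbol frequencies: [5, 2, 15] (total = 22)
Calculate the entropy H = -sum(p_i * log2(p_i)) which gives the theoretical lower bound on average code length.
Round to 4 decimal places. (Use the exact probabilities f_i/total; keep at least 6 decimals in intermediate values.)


Per-symbol terms -p_i * log2(p_i) with p_i = f_i/22:
  p = 5/22 = 0.227273: log2(p) = -2.137504, -p*log2(p) = 0.485796
  p = 2/22 = 0.090909: log2(p) = -3.459432, -p*log2(p) = 0.314494
  p = 15/22 = 0.681818: log2(p) = -0.552541, -p*log2(p) = 0.376733
H = 0.485796 + 0.314494 + 0.376733 = 1.177023

H = 1.177 bits/symbol


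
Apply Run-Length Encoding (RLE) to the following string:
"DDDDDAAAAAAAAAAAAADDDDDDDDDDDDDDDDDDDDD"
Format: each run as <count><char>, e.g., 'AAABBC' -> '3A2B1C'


Scanning runs left to right:
  i=0: run of 'D' x 5 -> '5D'
  i=5: run of 'A' x 13 -> '13A'
  i=18: run of 'D' x 21 -> '21D'

RLE = 5D13A21D


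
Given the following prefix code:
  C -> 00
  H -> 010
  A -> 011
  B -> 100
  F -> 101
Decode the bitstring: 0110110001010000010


Decoding step by step:
Bits 011 -> A
Bits 011 -> A
Bits 00 -> C
Bits 010 -> H
Bits 100 -> B
Bits 00 -> C
Bits 010 -> H


Decoded message: AACHBCH


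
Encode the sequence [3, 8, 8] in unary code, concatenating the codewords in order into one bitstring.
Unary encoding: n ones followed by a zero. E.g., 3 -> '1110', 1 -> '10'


Encode each number as n ones followed by a terminating 0:
  3 -> 1110 (4 bits)
  8 -> 111111110 (9 bits)
  8 -> 111111110 (9 bits)
Total length = 4 + 9 + 9 = 22 bits.

Unary([3, 8, 8]) = 1110111111110111111110 (22 bits)


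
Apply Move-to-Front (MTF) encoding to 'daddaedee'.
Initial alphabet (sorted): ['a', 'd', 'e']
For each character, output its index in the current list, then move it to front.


MTF encoding:
'd': index 1 in ['a', 'd', 'e'] -> ['d', 'a', 'e']
'a': index 1 in ['d', 'a', 'e'] -> ['a', 'd', 'e']
'd': index 1 in ['a', 'd', 'e'] -> ['d', 'a', 'e']
'd': index 0 in ['d', 'a', 'e'] -> ['d', 'a', 'e']
'a': index 1 in ['d', 'a', 'e'] -> ['a', 'd', 'e']
'e': index 2 in ['a', 'd', 'e'] -> ['e', 'a', 'd']
'd': index 2 in ['e', 'a', 'd'] -> ['d', 'e', 'a']
'e': index 1 in ['d', 'e', 'a'] -> ['e', 'd', 'a']
'e': index 0 in ['e', 'd', 'a'] -> ['e', 'd', 'a']


Output: [1, 1, 1, 0, 1, 2, 2, 1, 0]


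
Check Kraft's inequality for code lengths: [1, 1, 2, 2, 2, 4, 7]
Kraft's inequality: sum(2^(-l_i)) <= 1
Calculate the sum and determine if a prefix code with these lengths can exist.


Sum = 2^(-1) + 2^(-1) + 2^(-2) + 2^(-2) + 2^(-2) + 2^(-4) + 2^(-7)
    = 0.5 + 0.5 + 0.25 + 0.25 + 0.25 + 0.0625 + 0.0078125
    = 233/128 = 1.8203125
Since 1.8203125 > 1, Kraft's inequality is NOT satisfied.
A prefix code with these lengths CANNOT exist.

Kraft sum = 1.8203125. Not satisfied.


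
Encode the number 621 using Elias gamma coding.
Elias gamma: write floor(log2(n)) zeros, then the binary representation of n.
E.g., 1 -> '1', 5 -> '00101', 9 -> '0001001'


num_bits = floor(log2(621)) + 1 = 10
leading_zeros = num_bits - 1 = 9
binary(621) = 1001101101

Elias gamma(621) = '000000000' + '1001101101' = 0000000001001101101 (19 bits)


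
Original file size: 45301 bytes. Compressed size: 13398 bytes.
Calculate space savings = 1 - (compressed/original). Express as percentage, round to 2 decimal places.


ratio = compressed/original = 13398/45301 = 0.295755
savings = 1 - ratio = 1 - 0.295755 = 0.704245
as a percentage: 0.704245 * 100 = 70.42%

Space savings = 1 - 13398/45301 = 70.42%


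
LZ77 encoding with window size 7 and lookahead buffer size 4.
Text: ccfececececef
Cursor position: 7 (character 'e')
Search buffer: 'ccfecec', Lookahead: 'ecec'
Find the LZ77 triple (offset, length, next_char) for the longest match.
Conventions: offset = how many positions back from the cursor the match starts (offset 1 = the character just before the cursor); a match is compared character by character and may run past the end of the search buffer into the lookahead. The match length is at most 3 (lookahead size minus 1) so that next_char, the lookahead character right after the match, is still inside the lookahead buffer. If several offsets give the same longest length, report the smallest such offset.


Try each offset into the search buffer:
  offset=1 (pos 6, char 'c'): match length 0
  offset=2 (pos 5, char 'e'): match length 3
  offset=3 (pos 4, char 'c'): match length 0
  offset=4 (pos 3, char 'e'): match length 3
  offset=5 (pos 2, char 'f'): match length 0
  offset=6 (pos 1, char 'c'): match length 0
  offset=7 (pos 0, char 'c'): match length 0
Longest match has length 3, found at offsets 2, 4; take the smallest, offset 2.
next_char = character at position 7 + 3 = 10 -> 'c'

Best match: offset=2, length=3 (matching 'ece' starting at position 5)
LZ77 triple: (2, 3, 'c')


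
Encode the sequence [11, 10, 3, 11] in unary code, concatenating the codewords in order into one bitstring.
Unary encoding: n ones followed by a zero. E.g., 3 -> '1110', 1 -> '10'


Encode each number as n ones followed by a terminating 0:
  11 -> 111111111110 (12 bits)
  10 -> 11111111110 (11 bits)
  3 -> 1110 (4 bits)
  11 -> 111111111110 (12 bits)
Total length = 12 + 11 + 4 + 12 = 39 bits.

Unary([11, 10, 3, 11]) = 111111111110111111111101110111111111110 (39 bits)


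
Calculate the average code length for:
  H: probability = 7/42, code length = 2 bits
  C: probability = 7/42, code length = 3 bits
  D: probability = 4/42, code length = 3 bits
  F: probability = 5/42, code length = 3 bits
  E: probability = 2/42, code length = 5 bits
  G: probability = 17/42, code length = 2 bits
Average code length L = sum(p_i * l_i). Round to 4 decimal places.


Weighted contributions p_i * l_i:
  H: (7/42) * 2 = 14/42
  C: (7/42) * 3 = 21/42
  D: (4/42) * 3 = 12/42
  F: (5/42) * 3 = 15/42
  E: (2/42) * 5 = 10/42
  G: (17/42) * 2 = 34/42
Sum = (14 + 21 + 12 + 15 + 10 + 34)/42 = 106/42

L = 106/42 = 2.5238 bits/symbol
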